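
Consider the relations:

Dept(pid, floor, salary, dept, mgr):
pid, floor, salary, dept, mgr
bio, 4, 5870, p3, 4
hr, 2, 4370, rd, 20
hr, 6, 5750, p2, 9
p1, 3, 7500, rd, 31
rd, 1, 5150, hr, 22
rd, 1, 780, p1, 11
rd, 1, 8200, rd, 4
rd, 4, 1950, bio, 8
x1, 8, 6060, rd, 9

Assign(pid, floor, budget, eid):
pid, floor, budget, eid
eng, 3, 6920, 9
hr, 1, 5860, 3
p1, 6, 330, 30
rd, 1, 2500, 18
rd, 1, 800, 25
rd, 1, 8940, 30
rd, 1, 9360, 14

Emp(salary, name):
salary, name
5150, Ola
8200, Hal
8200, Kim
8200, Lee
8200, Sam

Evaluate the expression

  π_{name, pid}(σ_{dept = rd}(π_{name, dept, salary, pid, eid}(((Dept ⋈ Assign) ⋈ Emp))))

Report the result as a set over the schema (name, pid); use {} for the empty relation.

Joining Dept and Assign on pid, floor yields {(rd, 1, 5150, hr, 22, 2500, 18), (rd, 1, 5150, hr, 22, 800, 25), (rd, 1, 5150, hr, 22, 8940, 30), (rd, 1, 5150, hr, 22, 9360, 14), (rd, 1, 780, p1, 11, 2500, 18), (rd, 1, 780, p1, 11, 800, 25), (rd, 1, 780, p1, 11, 8940, 30), (rd, 1, 780, p1, 11, 9360, 14), (rd, 1, 8200, rd, 4, 2500, 18), (rd, 1, 8200, rd, 4, 800, 25), (rd, 1, 8200, rd, 4, 8940, 30), (rd, 1, 8200, rd, 4, 9360, 14)}.
Joining (Dept ⋈ Assign) and Emp on salary yields {(rd, 1, 5150, hr, 22, 2500, 18, Ola), (rd, 1, 5150, hr, 22, 800, 25, Ola), (rd, 1, 5150, hr, 22, 8940, 30, Ola), (rd, 1, 5150, hr, 22, 9360, 14, Ola), (rd, 1, 8200, rd, 4, 2500, 18, Hal), (rd, 1, 8200, rd, 4, 2500, 18, Kim), (rd, 1, 8200, rd, 4, 2500, 18, Lee), (rd, 1, 8200, rd, 4, 2500, 18, Sam), (rd, 1, 8200, rd, 4, 800, 25, Hal), (rd, 1, 8200, rd, 4, 800, 25, Kim), (rd, 1, 8200, rd, 4, 800, 25, Lee), (rd, 1, 8200, rd, 4, 800, 25, Sam), (rd, 1, 8200, rd, 4, 8940, 30, Hal), (rd, 1, 8200, rd, 4, 8940, 30, Kim), (rd, 1, 8200, rd, 4, 8940, 30, Lee), (rd, 1, 8200, rd, 4, 8940, 30, Sam), (rd, 1, 8200, rd, 4, 9360, 14, Hal), (rd, 1, 8200, rd, 4, 9360, 14, Kim), (rd, 1, 8200, rd, 4, 9360, 14, Lee), (rd, 1, 8200, rd, 4, 9360, 14, Sam)}.
π[name, dept, salary, pid, eid]: project onto (name, dept, salary, pid, eid) → {(Hal, rd, 8200, rd, 14), (Hal, rd, 8200, rd, 18), (Hal, rd, 8200, rd, 25), (Hal, rd, 8200, rd, 30), (Kim, rd, 8200, rd, 14), (Kim, rd, 8200, rd, 18), (Kim, rd, 8200, rd, 25), (Kim, rd, 8200, rd, 30), (Lee, rd, 8200, rd, 14), (Lee, rd, 8200, rd, 18), (Lee, rd, 8200, rd, 25), (Lee, rd, 8200, rd, 30), (Ola, hr, 5150, rd, 14), (Ola, hr, 5150, rd, 18), (Ola, hr, 5150, rd, 25), (Ola, hr, 5150, rd, 30), (Sam, rd, 8200, rd, 14), (Sam, rd, 8200, rd, 18), (Sam, rd, 8200, rd, 25), (Sam, rd, 8200, rd, 30)}
σ[dept = rd]: keep tuples satisfying dept = rd → {(Hal, rd, 8200, rd, 14), (Hal, rd, 8200, rd, 18), (Hal, rd, 8200, rd, 25), (Hal, rd, 8200, rd, 30), (Kim, rd, 8200, rd, 14), (Kim, rd, 8200, rd, 18), (Kim, rd, 8200, rd, 25), (Kim, rd, 8200, rd, 30), (Lee, rd, 8200, rd, 14), (Lee, rd, 8200, rd, 18), (Lee, rd, 8200, rd, 25), (Lee, rd, 8200, rd, 30), (Sam, rd, 8200, rd, 14), (Sam, rd, 8200, rd, 18), (Sam, rd, 8200, rd, 25), (Sam, rd, 8200, rd, 30)}
π[name, pid]: project onto (name, pid) (12 duplicate(s) eliminated) → {(Hal, rd), (Kim, rd), (Lee, rd), (Sam, rd)}

{(Hal, rd), (Kim, rd), (Lee, rd), (Sam, rd)}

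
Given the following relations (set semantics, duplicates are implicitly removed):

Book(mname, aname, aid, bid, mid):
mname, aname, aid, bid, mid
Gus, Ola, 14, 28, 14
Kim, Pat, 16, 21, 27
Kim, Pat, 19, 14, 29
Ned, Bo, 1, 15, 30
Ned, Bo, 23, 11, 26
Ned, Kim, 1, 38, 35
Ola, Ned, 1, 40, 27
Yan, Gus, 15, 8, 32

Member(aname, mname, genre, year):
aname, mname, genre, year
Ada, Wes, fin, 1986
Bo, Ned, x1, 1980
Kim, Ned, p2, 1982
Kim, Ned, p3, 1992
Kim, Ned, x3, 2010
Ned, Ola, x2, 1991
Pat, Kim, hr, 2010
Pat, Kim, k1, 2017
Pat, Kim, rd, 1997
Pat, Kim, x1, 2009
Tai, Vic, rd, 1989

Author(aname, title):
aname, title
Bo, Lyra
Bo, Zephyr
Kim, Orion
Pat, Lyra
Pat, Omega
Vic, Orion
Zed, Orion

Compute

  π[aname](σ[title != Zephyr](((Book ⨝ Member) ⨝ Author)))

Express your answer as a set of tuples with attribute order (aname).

{Bo, Kim, Pat}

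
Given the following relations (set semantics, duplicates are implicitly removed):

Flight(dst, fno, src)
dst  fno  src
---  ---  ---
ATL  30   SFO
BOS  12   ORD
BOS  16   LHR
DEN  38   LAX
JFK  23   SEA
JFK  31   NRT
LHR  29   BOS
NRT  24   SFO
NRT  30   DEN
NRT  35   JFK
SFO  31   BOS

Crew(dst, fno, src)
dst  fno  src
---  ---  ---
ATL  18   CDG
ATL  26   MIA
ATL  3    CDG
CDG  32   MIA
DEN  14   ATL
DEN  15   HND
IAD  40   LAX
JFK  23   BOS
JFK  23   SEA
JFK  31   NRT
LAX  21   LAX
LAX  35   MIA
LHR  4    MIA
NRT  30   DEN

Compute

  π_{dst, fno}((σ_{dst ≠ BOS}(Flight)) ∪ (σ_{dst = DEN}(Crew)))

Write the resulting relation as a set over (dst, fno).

Selection dst ≠ BOS: {(ATL, 30, SFO), (DEN, 38, LAX), (JFK, 23, SEA), (JFK, 31, NRT), (LHR, 29, BOS), (NRT, 24, SFO), (NRT, 30, DEN), (NRT, 35, JFK), (SFO, 31, BOS)}
Selection dst = DEN: {(DEN, 14, ATL), (DEN, 15, HND)}
Union: {(ATL, 30, SFO), (DEN, 38, LAX), (JFK, 23, SEA), (JFK, 31, NRT), (LHR, 29, BOS), (NRT, 24, SFO), (NRT, 30, DEN), (NRT, 35, JFK), (SFO, 31, BOS)} with {(DEN, 14, ATL), (DEN, 15, HND)} → {(ATL, 30, SFO), (DEN, 14, ATL), (DEN, 15, HND), (DEN, 38, LAX), (JFK, 23, SEA), (JFK, 31, NRT), (LHR, 29, BOS), (NRT, 24, SFO), (NRT, 30, DEN), (NRT, 35, JFK), (SFO, 31, BOS)}
Keep only column(s) dst, fno: {(ATL, 30), (DEN, 14), (DEN, 15), (DEN, 38), (JFK, 23), (JFK, 31), (LHR, 29), (NRT, 24), (NRT, 30), (NRT, 35), (SFO, 31)}

{(ATL, 30), (DEN, 14), (DEN, 15), (DEN, 38), (JFK, 23), (JFK, 31), (LHR, 29), (NRT, 24), (NRT, 30), (NRT, 35), (SFO, 31)}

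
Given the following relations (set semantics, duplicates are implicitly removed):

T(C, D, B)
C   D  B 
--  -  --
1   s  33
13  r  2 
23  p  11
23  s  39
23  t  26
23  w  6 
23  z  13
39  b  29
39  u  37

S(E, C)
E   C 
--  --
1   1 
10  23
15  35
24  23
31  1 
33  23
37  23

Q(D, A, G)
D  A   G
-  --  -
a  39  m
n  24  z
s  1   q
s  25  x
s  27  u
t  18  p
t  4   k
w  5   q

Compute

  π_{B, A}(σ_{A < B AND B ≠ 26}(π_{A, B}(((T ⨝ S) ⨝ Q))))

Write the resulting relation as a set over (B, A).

{(33, 1), (33, 25), (33, 27), (39, 1), (39, 25), (39, 27), (6, 5)}

T ⋈ S (natural join on C): {(1, s, 33, 1), (1, s, 33, 31), (23, p, 11, 10), (23, p, 11, 24), (23, p, 11, 33), (23, p, 11, 37), (23, s, 39, 10), (23, s, 39, 24), (23, s, 39, 33), (23, s, 39, 37), (23, t, 26, 10), (23, t, 26, 24), (23, t, 26, 33), (23, t, 26, 37), (23, w, 6, 10), (23, w, 6, 24), (23, w, 6, 33), (23, w, 6, 37), (23, z, 13, 10), (23, z, 13, 24), (23, z, 13, 33), (23, z, 13, 37)}
(T ⨝ S) ⋈ Q (natural join on D): {(1, s, 33, 1, 1, q), (1, s, 33, 1, 25, x), (1, s, 33, 1, 27, u), (1, s, 33, 31, 1, q), (1, s, 33, 31, 25, x), (1, s, 33, 31, 27, u), (23, s, 39, 10, 1, q), (23, s, 39, 10, 25, x), (23, s, 39, 10, 27, u), (23, s, 39, 24, 1, q), (23, s, 39, 24, 25, x), (23, s, 39, 24, 27, u), (23, s, 39, 33, 1, q), (23, s, 39, 33, 25, x), (23, s, 39, 33, 27, u), (23, s, 39, 37, 1, q), (23, s, 39, 37, 25, x), (23, s, 39, 37, 27, u), (23, t, 26, 10, 18, p), (23, t, 26, 10, 4, k), (23, t, 26, 24, 18, p), (23, t, 26, 24, 4, k), (23, t, 26, 33, 18, p), (23, t, 26, 33, 4, k), (23, t, 26, 37, 18, p), (23, t, 26, 37, 4, k), (23, w, 6, 10, 5, q), (23, w, 6, 24, 5, q), (23, w, 6, 33, 5, q), (23, w, 6, 37, 5, q)}
Projecting to A, B (21 duplicate(s) eliminated): {(1, 33), (1, 39), (18, 26), (25, 33), (25, 39), (27, 33), (27, 39), (4, 26), (5, 6)}
Selection A < B AND B ≠ 26: {(1, 33), (1, 39), (25, 33), (25, 39), (27, 33), (27, 39), (5, 6)}
Projecting to B, A: {(33, 1), (33, 25), (33, 27), (39, 1), (39, 25), (39, 27), (6, 5)}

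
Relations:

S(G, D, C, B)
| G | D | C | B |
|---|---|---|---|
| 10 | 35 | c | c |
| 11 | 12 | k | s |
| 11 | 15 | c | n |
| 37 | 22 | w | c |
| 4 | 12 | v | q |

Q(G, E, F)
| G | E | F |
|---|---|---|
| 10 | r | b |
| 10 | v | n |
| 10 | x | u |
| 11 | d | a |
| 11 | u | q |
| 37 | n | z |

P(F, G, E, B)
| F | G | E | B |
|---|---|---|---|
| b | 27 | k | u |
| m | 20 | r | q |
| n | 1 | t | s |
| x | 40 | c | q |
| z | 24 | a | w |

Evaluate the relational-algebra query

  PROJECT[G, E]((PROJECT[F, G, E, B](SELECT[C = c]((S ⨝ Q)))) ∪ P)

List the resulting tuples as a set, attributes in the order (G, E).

{(1, t), (10, r), (10, v), (10, x), (11, d), (11, u), (20, r), (24, a), (27, k), (40, c)}

S ⋈ Q (natural join on G): {(10, 35, c, c, r, b), (10, 35, c, c, v, n), (10, 35, c, c, x, u), (11, 12, k, s, d, a), (11, 12, k, s, u, q), (11, 15, c, n, d, a), (11, 15, c, n, u, q), (37, 22, w, c, n, z)}
Selection C = c: {(10, 35, c, c, r, b), (10, 35, c, c, v, n), (10, 35, c, c, x, u), (11, 15, c, n, d, a), (11, 15, c, n, u, q)}
Projecting to F, G, E, B: {(a, 11, d, n), (b, 10, r, c), (n, 10, v, c), (q, 11, u, n), (u, 10, x, c)}
Set union of the two operands is {(a, 11, d, n), (b, 10, r, c), (b, 27, k, u), (m, 20, r, q), (n, 1, t, s), (n, 10, v, c), (q, 11, u, n), (u, 10, x, c), (x, 40, c, q), (z, 24, a, w)}.
Projecting to G, E: {(1, t), (10, r), (10, v), (10, x), (11, d), (11, u), (20, r), (24, a), (27, k), (40, c)}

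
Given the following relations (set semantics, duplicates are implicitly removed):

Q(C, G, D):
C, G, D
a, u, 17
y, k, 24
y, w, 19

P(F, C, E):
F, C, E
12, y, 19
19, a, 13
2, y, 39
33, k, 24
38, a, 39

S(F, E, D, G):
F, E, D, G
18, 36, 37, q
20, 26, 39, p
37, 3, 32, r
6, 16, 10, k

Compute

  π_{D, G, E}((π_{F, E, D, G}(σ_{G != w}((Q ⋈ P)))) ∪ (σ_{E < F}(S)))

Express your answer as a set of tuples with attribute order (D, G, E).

{(17, u, 13), (17, u, 39), (24, k, 19), (24, k, 39), (32, r, 3)}

Natural join on C: {(a, u, 17, 19, 13), (a, u, 17, 38, 39), (y, k, 24, 12, 19), (y, k, 24, 2, 39), (y, w, 19, 12, 19), (y, w, 19, 2, 39)}
Filtering on G != w leaves {(a, u, 17, 19, 13), (a, u, 17, 38, 39), (y, k, 24, 12, 19), (y, k, 24, 2, 39)}.
Keep only column(s) F, E, D, G: {(12, 19, 24, k), (19, 13, 17, u), (2, 39, 24, k), (38, 39, 17, u)}
Filtering on E < F leaves {(37, 3, 32, r)}.
Union: {(12, 19, 24, k), (19, 13, 17, u), (2, 39, 24, k), (38, 39, 17, u)} with {(37, 3, 32, r)} → {(12, 19, 24, k), (19, 13, 17, u), (2, 39, 24, k), (37, 3, 32, r), (38, 39, 17, u)}
Keep only column(s) D, G, E: {(17, u, 13), (17, u, 39), (24, k, 19), (24, k, 39), (32, r, 3)}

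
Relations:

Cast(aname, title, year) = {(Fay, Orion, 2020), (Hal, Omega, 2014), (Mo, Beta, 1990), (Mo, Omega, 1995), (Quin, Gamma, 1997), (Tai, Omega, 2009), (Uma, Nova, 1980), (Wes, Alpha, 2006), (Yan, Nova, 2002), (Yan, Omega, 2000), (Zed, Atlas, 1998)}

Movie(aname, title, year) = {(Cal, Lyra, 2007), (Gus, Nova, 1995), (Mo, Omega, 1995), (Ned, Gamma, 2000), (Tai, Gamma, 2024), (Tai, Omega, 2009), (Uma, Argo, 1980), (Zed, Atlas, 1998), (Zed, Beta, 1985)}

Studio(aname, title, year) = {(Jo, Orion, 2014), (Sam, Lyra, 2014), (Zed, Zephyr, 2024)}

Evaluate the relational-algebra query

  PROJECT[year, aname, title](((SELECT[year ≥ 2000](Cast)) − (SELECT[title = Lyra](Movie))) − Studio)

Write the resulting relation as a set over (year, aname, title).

{(2000, Yan, Omega), (2002, Yan, Nova), (2006, Wes, Alpha), (2009, Tai, Omega), (2014, Hal, Omega), (2020, Fay, Orion)}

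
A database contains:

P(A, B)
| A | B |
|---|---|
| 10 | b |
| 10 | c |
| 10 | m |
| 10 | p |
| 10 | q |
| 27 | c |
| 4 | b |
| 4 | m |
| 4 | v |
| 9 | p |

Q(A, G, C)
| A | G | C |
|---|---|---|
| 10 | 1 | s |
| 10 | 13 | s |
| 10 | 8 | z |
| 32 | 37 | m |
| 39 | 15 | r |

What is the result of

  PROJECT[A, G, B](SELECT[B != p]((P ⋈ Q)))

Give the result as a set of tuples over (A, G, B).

Joining P and Q on A yields {(10, b, 1, s), (10, b, 13, s), (10, b, 8, z), (10, c, 1, s), (10, c, 13, s), (10, c, 8, z), (10, m, 1, s), (10, m, 13, s), (10, m, 8, z), (10, p, 1, s), (10, p, 13, s), (10, p, 8, z), (10, q, 1, s), (10, q, 13, s), (10, q, 8, z)}.
Filtering on B != p leaves {(10, b, 1, s), (10, b, 13, s), (10, b, 8, z), (10, c, 1, s), (10, c, 13, s), (10, c, 8, z), (10, m, 1, s), (10, m, 13, s), (10, m, 8, z), (10, q, 1, s), (10, q, 13, s), (10, q, 8, z)}.
π[A, G, B]: project onto (A, G, B) → {(10, 1, b), (10, 1, c), (10, 1, m), (10, 1, q), (10, 13, b), (10, 13, c), (10, 13, m), (10, 13, q), (10, 8, b), (10, 8, c), (10, 8, m), (10, 8, q)}

{(10, 1, b), (10, 1, c), (10, 1, m), (10, 1, q), (10, 13, b), (10, 13, c), (10, 13, m), (10, 13, q), (10, 8, b), (10, 8, c), (10, 8, m), (10, 8, q)}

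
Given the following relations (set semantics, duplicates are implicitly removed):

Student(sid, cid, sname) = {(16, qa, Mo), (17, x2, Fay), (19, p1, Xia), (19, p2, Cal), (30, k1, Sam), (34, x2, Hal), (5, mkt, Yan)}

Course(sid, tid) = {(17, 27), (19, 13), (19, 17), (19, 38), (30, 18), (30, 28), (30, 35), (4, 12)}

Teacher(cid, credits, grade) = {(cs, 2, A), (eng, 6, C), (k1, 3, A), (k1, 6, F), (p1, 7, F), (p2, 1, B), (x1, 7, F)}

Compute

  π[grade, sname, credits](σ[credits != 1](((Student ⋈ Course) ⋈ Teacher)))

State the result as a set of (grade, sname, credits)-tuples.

Student ⋈ Course (natural join on sid): {(17, x2, Fay, 27), (19, p1, Xia, 13), (19, p1, Xia, 17), (19, p1, Xia, 38), (19, p2, Cal, 13), (19, p2, Cal, 17), (19, p2, Cal, 38), (30, k1, Sam, 18), (30, k1, Sam, 28), (30, k1, Sam, 35)}
(Student ⋈ Course) ⋈ Teacher (natural join on cid): {(19, p1, Xia, 13, 7, F), (19, p1, Xia, 17, 7, F), (19, p1, Xia, 38, 7, F), (19, p2, Cal, 13, 1, B), (19, p2, Cal, 17, 1, B), (19, p2, Cal, 38, 1, B), (30, k1, Sam, 18, 3, A), (30, k1, Sam, 18, 6, F), (30, k1, Sam, 28, 3, A), (30, k1, Sam, 28, 6, F), (30, k1, Sam, 35, 3, A), (30, k1, Sam, 35, 6, F)}
Apply σ_{credits != 1}; surviving tuples: {(19, p1, Xia, 13, 7, F), (19, p1, Xia, 17, 7, F), (19, p1, Xia, 38, 7, F), (30, k1, Sam, 18, 3, A), (30, k1, Sam, 18, 6, F), (30, k1, Sam, 28, 3, A), (30, k1, Sam, 28, 6, F), (30, k1, Sam, 35, 3, A), (30, k1, Sam, 35, 6, F)}
Projecting to grade, sname, credits (6 duplicate(s) eliminated): {(A, Sam, 3), (F, Sam, 6), (F, Xia, 7)}

{(A, Sam, 3), (F, Sam, 6), (F, Xia, 7)}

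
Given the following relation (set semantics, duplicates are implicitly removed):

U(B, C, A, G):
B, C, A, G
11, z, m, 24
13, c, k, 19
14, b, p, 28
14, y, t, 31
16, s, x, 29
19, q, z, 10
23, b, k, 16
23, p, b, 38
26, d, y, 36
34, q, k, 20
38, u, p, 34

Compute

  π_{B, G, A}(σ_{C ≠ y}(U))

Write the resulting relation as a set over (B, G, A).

{(11, 24, m), (13, 19, k), (14, 28, p), (16, 29, x), (19, 10, z), (23, 16, k), (23, 38, b), (26, 36, y), (34, 20, k), (38, 34, p)}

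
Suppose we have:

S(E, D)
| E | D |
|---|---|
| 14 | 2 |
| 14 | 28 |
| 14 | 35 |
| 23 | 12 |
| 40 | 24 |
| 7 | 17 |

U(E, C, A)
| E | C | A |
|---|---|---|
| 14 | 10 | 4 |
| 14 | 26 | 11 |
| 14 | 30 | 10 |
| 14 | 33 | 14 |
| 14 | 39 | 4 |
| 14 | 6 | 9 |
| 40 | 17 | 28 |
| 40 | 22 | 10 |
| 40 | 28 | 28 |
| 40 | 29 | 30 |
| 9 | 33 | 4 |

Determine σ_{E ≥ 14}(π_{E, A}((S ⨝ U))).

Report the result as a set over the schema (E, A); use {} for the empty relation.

{(14, 10), (14, 11), (14, 14), (14, 4), (14, 9), (40, 10), (40, 28), (40, 30)}

Joining S and U on E yields {(14, 2, 10, 4), (14, 2, 26, 11), (14, 2, 30, 10), (14, 2, 33, 14), (14, 2, 39, 4), (14, 2, 6, 9), (14, 28, 10, 4), (14, 28, 26, 11), (14, 28, 30, 10), (14, 28, 33, 14), (14, 28, 39, 4), (14, 28, 6, 9), (14, 35, 10, 4), (14, 35, 26, 11), (14, 35, 30, 10), (14, 35, 33, 14), (14, 35, 39, 4), (14, 35, 6, 9), (40, 24, 17, 28), (40, 24, 22, 10), (40, 24, 28, 28), (40, 24, 29, 30)}.
π_{E, A} gives {(14, 10), (14, 11), (14, 14), (14, 4), (14, 9), (40, 10), (40, 28), (40, 30)} (14 duplicate(s) eliminated).
Filtering on E ≥ 14 leaves {(14, 10), (14, 11), (14, 14), (14, 4), (14, 9), (40, 10), (40, 28), (40, 30)}.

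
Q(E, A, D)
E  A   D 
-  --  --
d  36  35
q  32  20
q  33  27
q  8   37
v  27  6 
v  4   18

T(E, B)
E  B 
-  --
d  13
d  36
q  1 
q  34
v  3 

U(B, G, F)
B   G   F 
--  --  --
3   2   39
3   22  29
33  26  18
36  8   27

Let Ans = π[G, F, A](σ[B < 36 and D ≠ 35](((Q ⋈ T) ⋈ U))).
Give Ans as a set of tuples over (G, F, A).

{(2, 39, 27), (2, 39, 4), (22, 29, 27), (22, 29, 4)}

Natural join on E: {(d, 36, 35, 13), (d, 36, 35, 36), (q, 32, 20, 1), (q, 32, 20, 34), (q, 33, 27, 1), (q, 33, 27, 34), (q, 8, 37, 1), (q, 8, 37, 34), (v, 27, 6, 3), (v, 4, 18, 3)}
Natural join on B: {(d, 36, 35, 36, 8, 27), (v, 27, 6, 3, 2, 39), (v, 27, 6, 3, 22, 29), (v, 4, 18, 3, 2, 39), (v, 4, 18, 3, 22, 29)}
Filtering on B < 36 and D ≠ 35 leaves {(v, 27, 6, 3, 2, 39), (v, 27, 6, 3, 22, 29), (v, 4, 18, 3, 2, 39), (v, 4, 18, 3, 22, 29)}.
π[G, F, A]: project onto (G, F, A) → {(2, 39, 27), (2, 39, 4), (22, 29, 27), (22, 29, 4)}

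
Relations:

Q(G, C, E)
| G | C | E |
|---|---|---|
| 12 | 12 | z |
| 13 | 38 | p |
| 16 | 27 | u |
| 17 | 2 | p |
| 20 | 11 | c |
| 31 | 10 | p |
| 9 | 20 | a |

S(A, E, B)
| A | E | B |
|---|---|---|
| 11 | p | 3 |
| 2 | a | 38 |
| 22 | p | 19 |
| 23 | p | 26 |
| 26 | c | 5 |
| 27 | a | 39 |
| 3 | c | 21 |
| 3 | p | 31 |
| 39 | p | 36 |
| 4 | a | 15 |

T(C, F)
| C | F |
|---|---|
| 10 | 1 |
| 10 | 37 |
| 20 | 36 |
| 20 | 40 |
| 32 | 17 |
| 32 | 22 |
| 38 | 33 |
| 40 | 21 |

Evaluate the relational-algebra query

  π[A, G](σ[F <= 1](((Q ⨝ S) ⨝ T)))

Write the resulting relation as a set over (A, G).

{(11, 31), (22, 31), (23, 31), (3, 31), (39, 31)}

Q ⋈ S (natural join on E): {(13, 38, p, 11, 3), (13, 38, p, 22, 19), (13, 38, p, 23, 26), (13, 38, p, 3, 31), (13, 38, p, 39, 36), (17, 2, p, 11, 3), (17, 2, p, 22, 19), (17, 2, p, 23, 26), (17, 2, p, 3, 31), (17, 2, p, 39, 36), (20, 11, c, 26, 5), (20, 11, c, 3, 21), (31, 10, p, 11, 3), (31, 10, p, 22, 19), (31, 10, p, 23, 26), (31, 10, p, 3, 31), (31, 10, p, 39, 36), (9, 20, a, 2, 38), (9, 20, a, 27, 39), (9, 20, a, 4, 15)}
(Q ⨝ S) ⋈ T (natural join on C): {(13, 38, p, 11, 3, 33), (13, 38, p, 22, 19, 33), (13, 38, p, 23, 26, 33), (13, 38, p, 3, 31, 33), (13, 38, p, 39, 36, 33), (31, 10, p, 11, 3, 1), (31, 10, p, 11, 3, 37), (31, 10, p, 22, 19, 1), (31, 10, p, 22, 19, 37), (31, 10, p, 23, 26, 1), (31, 10, p, 23, 26, 37), (31, 10, p, 3, 31, 1), (31, 10, p, 3, 31, 37), (31, 10, p, 39, 36, 1), (31, 10, p, 39, 36, 37), (9, 20, a, 2, 38, 36), (9, 20, a, 2, 38, 40), (9, 20, a, 27, 39, 36), (9, 20, a, 27, 39, 40), (9, 20, a, 4, 15, 36), (9, 20, a, 4, 15, 40)}
Selection F <= 1: {(31, 10, p, 11, 3, 1), (31, 10, p, 22, 19, 1), (31, 10, p, 23, 26, 1), (31, 10, p, 3, 31, 1), (31, 10, p, 39, 36, 1)}
π[A, G]: project onto (A, G) → {(11, 31), (22, 31), (23, 31), (3, 31), (39, 31)}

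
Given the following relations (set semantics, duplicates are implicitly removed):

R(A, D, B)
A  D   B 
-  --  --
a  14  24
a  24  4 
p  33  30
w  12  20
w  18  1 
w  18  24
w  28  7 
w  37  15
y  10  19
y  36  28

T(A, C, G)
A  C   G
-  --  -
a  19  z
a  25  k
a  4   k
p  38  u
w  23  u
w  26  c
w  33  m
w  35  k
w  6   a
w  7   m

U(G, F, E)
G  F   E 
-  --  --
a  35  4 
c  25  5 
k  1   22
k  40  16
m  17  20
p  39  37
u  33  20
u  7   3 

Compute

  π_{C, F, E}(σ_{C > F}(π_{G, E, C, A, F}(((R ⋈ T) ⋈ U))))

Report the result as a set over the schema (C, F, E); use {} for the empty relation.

R ⋈ T (natural join on A): {(a, 14, 24, 19, z), (a, 14, 24, 25, k), (a, 14, 24, 4, k), (a, 24, 4, 19, z), (a, 24, 4, 25, k), (a, 24, 4, 4, k), (p, 33, 30, 38, u), (w, 12, 20, 23, u), (w, 12, 20, 26, c), (w, 12, 20, 33, m), (w, 12, 20, 35, k), (w, 12, 20, 6, a), (w, 12, 20, 7, m), (w, 18, 1, 23, u), (w, 18, 1, 26, c), (w, 18, 1, 33, m), (w, 18, 1, 35, k), (w, 18, 1, 6, a), (w, 18, 1, 7, m), (w, 18, 24, 23, u), (w, 18, 24, 26, c), (w, 18, 24, 33, m), (w, 18, 24, 35, k), (w, 18, 24, 6, a), (w, 18, 24, 7, m), (w, 28, 7, 23, u), (w, 28, 7, 26, c), (w, 28, 7, 33, m), (w, 28, 7, 35, k), (w, 28, 7, 6, a), (w, 28, 7, 7, m), (w, 37, 15, 23, u), (w, 37, 15, 26, c), (w, 37, 15, 33, m), (w, 37, 15, 35, k), (w, 37, 15, 6, a), (w, 37, 15, 7, m)}
(R ⋈ T) ⋈ U (natural join on G): {(a, 14, 24, 25, k, 1, 22), (a, 14, 24, 25, k, 40, 16), (a, 14, 24, 4, k, 1, 22), (a, 14, 24, 4, k, 40, 16), (a, 24, 4, 25, k, 1, 22), (a, 24, 4, 25, k, 40, 16), (a, 24, 4, 4, k, 1, 22), (a, 24, 4, 4, k, 40, 16), (p, 33, 30, 38, u, 33, 20), (p, 33, 30, 38, u, 7, 3), (w, 12, 20, 23, u, 33, 20), (w, 12, 20, 23, u, 7, 3), (w, 12, 20, 26, c, 25, 5), (w, 12, 20, 33, m, 17, 20), (w, 12, 20, 35, k, 1, 22), (w, 12, 20, 35, k, 40, 16), (w, 12, 20, 6, a, 35, 4), (w, 12, 20, 7, m, 17, 20), (w, 18, 1, 23, u, 33, 20), (w, 18, 1, 23, u, 7, 3), (w, 18, 1, 26, c, 25, 5), (w, 18, 1, 33, m, 17, 20), (w, 18, 1, 35, k, 1, 22), (w, 18, 1, 35, k, 40, 16), (w, 18, 1, 6, a, 35, 4), (w, 18, 1, 7, m, 17, 20), (w, 18, 24, 23, u, 33, 20), (w, 18, 24, 23, u, 7, 3), (w, 18, 24, 26, c, 25, 5), (w, 18, 24, 33, m, 17, 20), (w, 18, 24, 35, k, 1, 22), (w, 18, 24, 35, k, 40, 16), (w, 18, 24, 6, a, 35, 4), (w, 18, 24, 7, m, 17, 20), (w, 28, 7, 23, u, 33, 20), (w, 28, 7, 23, u, 7, 3), (w, 28, 7, 26, c, 25, 5), (w, 28, 7, 33, m, 17, 20), (w, 28, 7, 35, k, 1, 22), (w, 28, 7, 35, k, 40, 16), (w, 28, 7, 6, a, 35, 4), (w, 28, 7, 7, m, 17, 20), (w, 37, 15, 23, u, 33, 20), (w, 37, 15, 23, u, 7, 3), (w, 37, 15, 26, c, 25, 5), (w, 37, 15, 33, m, 17, 20), (w, 37, 15, 35, k, 1, 22), (w, 37, 15, 35, k, 40, 16), (w, 37, 15, 6, a, 35, 4), (w, 37, 15, 7, m, 17, 20)}
π[G, E, C, A, F]: project onto (G, E, C, A, F) (36 duplicate(s) eliminated) → {(a, 4, 6, w, 35), (c, 5, 26, w, 25), (k, 16, 25, a, 40), (k, 16, 35, w, 40), (k, 16, 4, a, 40), (k, 22, 25, a, 1), (k, 22, 35, w, 1), (k, 22, 4, a, 1), (m, 20, 33, w, 17), (m, 20, 7, w, 17), (u, 20, 23, w, 33), (u, 20, 38, p, 33), (u, 3, 23, w, 7), (u, 3, 38, p, 7)}
Apply σ_{C > F}; surviving tuples: {(c, 5, 26, w, 25), (k, 22, 25, a, 1), (k, 22, 35, w, 1), (k, 22, 4, a, 1), (m, 20, 33, w, 17), (u, 20, 38, p, 33), (u, 3, 23, w, 7), (u, 3, 38, p, 7)}
π[C, F, E]: project onto (C, F, E) → {(23, 7, 3), (25, 1, 22), (26, 25, 5), (33, 17, 20), (35, 1, 22), (38, 33, 20), (38, 7, 3), (4, 1, 22)}

{(23, 7, 3), (25, 1, 22), (26, 25, 5), (33, 17, 20), (35, 1, 22), (38, 33, 20), (38, 7, 3), (4, 1, 22)}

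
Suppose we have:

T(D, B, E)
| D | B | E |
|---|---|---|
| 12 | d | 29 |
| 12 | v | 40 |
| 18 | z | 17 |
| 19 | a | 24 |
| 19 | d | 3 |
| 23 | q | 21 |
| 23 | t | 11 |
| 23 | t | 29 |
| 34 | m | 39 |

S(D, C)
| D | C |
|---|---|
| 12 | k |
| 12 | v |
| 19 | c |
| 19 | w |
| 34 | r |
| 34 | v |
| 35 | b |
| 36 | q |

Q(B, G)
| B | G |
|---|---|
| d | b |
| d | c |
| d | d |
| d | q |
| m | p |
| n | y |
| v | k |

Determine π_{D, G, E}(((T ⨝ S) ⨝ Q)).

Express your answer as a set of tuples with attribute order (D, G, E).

{(12, b, 29), (12, c, 29), (12, d, 29), (12, k, 40), (12, q, 29), (19, b, 3), (19, c, 3), (19, d, 3), (19, q, 3), (34, p, 39)}

Joining T and S on D yields {(12, d, 29, k), (12, d, 29, v), (12, v, 40, k), (12, v, 40, v), (19, a, 24, c), (19, a, 24, w), (19, d, 3, c), (19, d, 3, w), (34, m, 39, r), (34, m, 39, v)}.
Joining (T ⨝ S) and Q on B yields {(12, d, 29, k, b), (12, d, 29, k, c), (12, d, 29, k, d), (12, d, 29, k, q), (12, d, 29, v, b), (12, d, 29, v, c), (12, d, 29, v, d), (12, d, 29, v, q), (12, v, 40, k, k), (12, v, 40, v, k), (19, d, 3, c, b), (19, d, 3, c, c), (19, d, 3, c, d), (19, d, 3, c, q), (19, d, 3, w, b), (19, d, 3, w, c), (19, d, 3, w, d), (19, d, 3, w, q), (34, m, 39, r, p), (34, m, 39, v, p)}.
π[D, G, E]: project onto (D, G, E) (10 duplicate(s) eliminated) → {(12, b, 29), (12, c, 29), (12, d, 29), (12, k, 40), (12, q, 29), (19, b, 3), (19, c, 3), (19, d, 3), (19, q, 3), (34, p, 39)}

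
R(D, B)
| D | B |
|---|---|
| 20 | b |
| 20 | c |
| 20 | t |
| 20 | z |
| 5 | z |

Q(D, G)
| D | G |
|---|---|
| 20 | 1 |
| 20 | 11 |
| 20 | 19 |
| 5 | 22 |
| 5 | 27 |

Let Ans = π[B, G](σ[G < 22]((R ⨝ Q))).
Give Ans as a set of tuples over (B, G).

{(b, 1), (b, 11), (b, 19), (c, 1), (c, 11), (c, 19), (t, 1), (t, 11), (t, 19), (z, 1), (z, 11), (z, 19)}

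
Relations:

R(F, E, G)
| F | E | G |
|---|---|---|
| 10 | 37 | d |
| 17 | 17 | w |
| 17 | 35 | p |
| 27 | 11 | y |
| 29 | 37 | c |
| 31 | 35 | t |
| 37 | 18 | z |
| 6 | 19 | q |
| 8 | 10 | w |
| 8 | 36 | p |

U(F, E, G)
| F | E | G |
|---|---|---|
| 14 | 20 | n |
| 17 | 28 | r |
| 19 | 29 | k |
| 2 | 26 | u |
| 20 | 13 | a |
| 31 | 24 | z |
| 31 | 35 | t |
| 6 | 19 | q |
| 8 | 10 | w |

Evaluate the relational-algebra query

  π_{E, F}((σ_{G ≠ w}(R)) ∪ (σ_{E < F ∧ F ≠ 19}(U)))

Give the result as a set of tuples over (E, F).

{(11, 27), (13, 20), (18, 37), (19, 6), (24, 31), (35, 17), (35, 31), (36, 8), (37, 10), (37, 29)}

Selection G ≠ w: {(10, 37, d), (17, 35, p), (27, 11, y), (29, 37, c), (31, 35, t), (37, 18, z), (6, 19, q), (8, 36, p)}
Selection E < F ∧ F ≠ 19: {(20, 13, a), (31, 24, z)}
Set union of the two operands is {(10, 37, d), (17, 35, p), (20, 13, a), (27, 11, y), (29, 37, c), (31, 24, z), (31, 35, t), (37, 18, z), (6, 19, q), (8, 36, p)}.
Projecting to E, F: {(11, 27), (13, 20), (18, 37), (19, 6), (24, 31), (35, 17), (35, 31), (36, 8), (37, 10), (37, 29)}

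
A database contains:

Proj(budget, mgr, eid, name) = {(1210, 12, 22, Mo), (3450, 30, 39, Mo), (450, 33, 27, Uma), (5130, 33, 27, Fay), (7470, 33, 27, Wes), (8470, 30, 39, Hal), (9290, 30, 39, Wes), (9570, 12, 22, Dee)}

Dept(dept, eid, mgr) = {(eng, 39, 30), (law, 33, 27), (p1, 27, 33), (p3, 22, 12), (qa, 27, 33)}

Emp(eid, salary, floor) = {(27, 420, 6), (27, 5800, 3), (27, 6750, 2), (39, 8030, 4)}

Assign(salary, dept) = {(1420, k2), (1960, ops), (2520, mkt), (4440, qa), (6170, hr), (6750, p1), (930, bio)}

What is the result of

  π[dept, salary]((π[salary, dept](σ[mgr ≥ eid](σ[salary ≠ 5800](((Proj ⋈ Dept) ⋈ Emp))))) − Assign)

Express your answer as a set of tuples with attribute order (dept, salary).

{(p1, 420), (qa, 420), (qa, 6750)}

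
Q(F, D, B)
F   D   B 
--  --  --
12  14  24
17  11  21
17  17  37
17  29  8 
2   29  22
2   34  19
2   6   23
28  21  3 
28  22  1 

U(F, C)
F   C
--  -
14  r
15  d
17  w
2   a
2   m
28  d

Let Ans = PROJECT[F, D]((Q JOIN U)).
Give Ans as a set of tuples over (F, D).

Joining Q and U on F yields {(17, 11, 21, w), (17, 17, 37, w), (17, 29, 8, w), (2, 29, 22, a), (2, 29, 22, m), (2, 34, 19, a), (2, 34, 19, m), (2, 6, 23, a), (2, 6, 23, m), (28, 21, 3, d), (28, 22, 1, d)}.
Keep only column(s) F, D (3 duplicate(s) eliminated): {(17, 11), (17, 17), (17, 29), (2, 29), (2, 34), (2, 6), (28, 21), (28, 22)}

{(17, 11), (17, 17), (17, 29), (2, 29), (2, 34), (2, 6), (28, 21), (28, 22)}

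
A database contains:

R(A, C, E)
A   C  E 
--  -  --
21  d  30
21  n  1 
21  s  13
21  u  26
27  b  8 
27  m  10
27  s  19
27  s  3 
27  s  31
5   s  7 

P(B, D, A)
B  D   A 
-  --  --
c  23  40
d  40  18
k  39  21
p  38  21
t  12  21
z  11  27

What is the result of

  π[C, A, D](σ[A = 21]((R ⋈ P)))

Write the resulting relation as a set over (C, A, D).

{(d, 21, 12), (d, 21, 38), (d, 21, 39), (n, 21, 12), (n, 21, 38), (n, 21, 39), (s, 21, 12), (s, 21, 38), (s, 21, 39), (u, 21, 12), (u, 21, 38), (u, 21, 39)}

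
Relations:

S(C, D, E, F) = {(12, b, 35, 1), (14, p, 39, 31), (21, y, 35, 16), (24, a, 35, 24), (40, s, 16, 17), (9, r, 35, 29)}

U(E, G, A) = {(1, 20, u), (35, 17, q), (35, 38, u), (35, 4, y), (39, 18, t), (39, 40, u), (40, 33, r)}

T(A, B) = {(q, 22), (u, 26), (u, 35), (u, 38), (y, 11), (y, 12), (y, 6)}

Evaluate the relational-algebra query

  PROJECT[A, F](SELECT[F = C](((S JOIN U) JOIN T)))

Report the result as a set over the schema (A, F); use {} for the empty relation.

Joining S and U on E yields {(12, b, 35, 1, 17, q), (12, b, 35, 1, 38, u), (12, b, 35, 1, 4, y), (14, p, 39, 31, 18, t), (14, p, 39, 31, 40, u), (21, y, 35, 16, 17, q), (21, y, 35, 16, 38, u), (21, y, 35, 16, 4, y), (24, a, 35, 24, 17, q), (24, a, 35, 24, 38, u), (24, a, 35, 24, 4, y), (9, r, 35, 29, 17, q), (9, r, 35, 29, 38, u), (9, r, 35, 29, 4, y)}.
Joining (S JOIN U) and T on A yields {(12, b, 35, 1, 17, q, 22), (12, b, 35, 1, 38, u, 26), (12, b, 35, 1, 38, u, 35), (12, b, 35, 1, 38, u, 38), (12, b, 35, 1, 4, y, 11), (12, b, 35, 1, 4, y, 12), (12, b, 35, 1, 4, y, 6), (14, p, 39, 31, 40, u, 26), (14, p, 39, 31, 40, u, 35), (14, p, 39, 31, 40, u, 38), (21, y, 35, 16, 17, q, 22), (21, y, 35, 16, 38, u, 26), (21, y, 35, 16, 38, u, 35), (21, y, 35, 16, 38, u, 38), (21, y, 35, 16, 4, y, 11), (21, y, 35, 16, 4, y, 12), (21, y, 35, 16, 4, y, 6), (24, a, 35, 24, 17, q, 22), (24, a, 35, 24, 38, u, 26), (24, a, 35, 24, 38, u, 35), (24, a, 35, 24, 38, u, 38), (24, a, 35, 24, 4, y, 11), (24, a, 35, 24, 4, y, 12), (24, a, 35, 24, 4, y, 6), (9, r, 35, 29, 17, q, 22), (9, r, 35, 29, 38, u, 26), (9, r, 35, 29, 38, u, 35), (9, r, 35, 29, 38, u, 38), (9, r, 35, 29, 4, y, 11), (9, r, 35, 29, 4, y, 12), (9, r, 35, 29, 4, y, 6)}.
σ[F = C]: keep tuples satisfying F = C → {(24, a, 35, 24, 17, q, 22), (24, a, 35, 24, 38, u, 26), (24, a, 35, 24, 38, u, 35), (24, a, 35, 24, 38, u, 38), (24, a, 35, 24, 4, y, 11), (24, a, 35, 24, 4, y, 12), (24, a, 35, 24, 4, y, 6)}
π[A, F]: project onto (A, F) (4 duplicate(s) eliminated) → {(q, 24), (u, 24), (y, 24)}

{(q, 24), (u, 24), (y, 24)}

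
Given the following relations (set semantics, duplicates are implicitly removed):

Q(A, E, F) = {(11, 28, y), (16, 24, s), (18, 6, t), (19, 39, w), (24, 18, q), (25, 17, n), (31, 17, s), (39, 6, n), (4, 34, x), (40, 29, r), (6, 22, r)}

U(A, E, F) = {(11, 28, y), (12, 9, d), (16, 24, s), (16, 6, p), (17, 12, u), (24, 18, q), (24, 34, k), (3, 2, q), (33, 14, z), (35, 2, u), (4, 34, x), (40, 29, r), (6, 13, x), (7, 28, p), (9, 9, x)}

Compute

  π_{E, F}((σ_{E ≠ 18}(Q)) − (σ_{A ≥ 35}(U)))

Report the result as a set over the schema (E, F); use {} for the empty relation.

Apply σ_{E ≠ 18}; surviving tuples: {(11, 28, y), (16, 24, s), (18, 6, t), (19, 39, w), (25, 17, n), (31, 17, s), (39, 6, n), (4, 34, x), (40, 29, r), (6, 22, r)}
Apply σ_{A ≥ 35}; surviving tuples: {(35, 2, u), (40, 29, r)}
Set difference of the two operands is {(11, 28, y), (16, 24, s), (18, 6, t), (19, 39, w), (25, 17, n), (31, 17, s), (39, 6, n), (4, 34, x), (6, 22, r)}.
Keep only column(s) E, F: {(17, n), (17, s), (22, r), (24, s), (28, y), (34, x), (39, w), (6, n), (6, t)}

{(17, n), (17, s), (22, r), (24, s), (28, y), (34, x), (39, w), (6, n), (6, t)}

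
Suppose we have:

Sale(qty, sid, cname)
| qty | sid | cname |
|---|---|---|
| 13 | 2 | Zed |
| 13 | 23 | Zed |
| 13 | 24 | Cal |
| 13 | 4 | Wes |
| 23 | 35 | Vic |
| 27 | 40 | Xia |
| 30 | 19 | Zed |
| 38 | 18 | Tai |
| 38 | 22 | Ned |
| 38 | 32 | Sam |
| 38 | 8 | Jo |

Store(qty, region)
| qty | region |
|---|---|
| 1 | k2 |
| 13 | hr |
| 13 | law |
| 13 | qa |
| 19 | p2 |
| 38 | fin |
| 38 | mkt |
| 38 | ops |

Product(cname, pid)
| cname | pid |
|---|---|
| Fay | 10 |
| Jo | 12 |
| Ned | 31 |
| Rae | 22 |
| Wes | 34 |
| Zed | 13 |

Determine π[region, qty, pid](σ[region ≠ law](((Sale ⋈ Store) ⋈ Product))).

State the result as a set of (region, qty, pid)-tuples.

{(fin, 38, 12), (fin, 38, 31), (hr, 13, 13), (hr, 13, 34), (mkt, 38, 12), (mkt, 38, 31), (ops, 38, 12), (ops, 38, 31), (qa, 13, 13), (qa, 13, 34)}

Sale ⋈ Store (natural join on qty): {(13, 2, Zed, hr), (13, 2, Zed, law), (13, 2, Zed, qa), (13, 23, Zed, hr), (13, 23, Zed, law), (13, 23, Zed, qa), (13, 24, Cal, hr), (13, 24, Cal, law), (13, 24, Cal, qa), (13, 4, Wes, hr), (13, 4, Wes, law), (13, 4, Wes, qa), (38, 18, Tai, fin), (38, 18, Tai, mkt), (38, 18, Tai, ops), (38, 22, Ned, fin), (38, 22, Ned, mkt), (38, 22, Ned, ops), (38, 32, Sam, fin), (38, 32, Sam, mkt), (38, 32, Sam, ops), (38, 8, Jo, fin), (38, 8, Jo, mkt), (38, 8, Jo, ops)}
(Sale ⋈ Store) ⋈ Product (natural join on cname): {(13, 2, Zed, hr, 13), (13, 2, Zed, law, 13), (13, 2, Zed, qa, 13), (13, 23, Zed, hr, 13), (13, 23, Zed, law, 13), (13, 23, Zed, qa, 13), (13, 4, Wes, hr, 34), (13, 4, Wes, law, 34), (13, 4, Wes, qa, 34), (38, 22, Ned, fin, 31), (38, 22, Ned, mkt, 31), (38, 22, Ned, ops, 31), (38, 8, Jo, fin, 12), (38, 8, Jo, mkt, 12), (38, 8, Jo, ops, 12)}
σ[region ≠ law]: keep tuples satisfying region ≠ law → {(13, 2, Zed, hr, 13), (13, 2, Zed, qa, 13), (13, 23, Zed, hr, 13), (13, 23, Zed, qa, 13), (13, 4, Wes, hr, 34), (13, 4, Wes, qa, 34), (38, 22, Ned, fin, 31), (38, 22, Ned, mkt, 31), (38, 22, Ned, ops, 31), (38, 8, Jo, fin, 12), (38, 8, Jo, mkt, 12), (38, 8, Jo, ops, 12)}
Projecting to region, qty, pid (2 duplicate(s) eliminated): {(fin, 38, 12), (fin, 38, 31), (hr, 13, 13), (hr, 13, 34), (mkt, 38, 12), (mkt, 38, 31), (ops, 38, 12), (ops, 38, 31), (qa, 13, 13), (qa, 13, 34)}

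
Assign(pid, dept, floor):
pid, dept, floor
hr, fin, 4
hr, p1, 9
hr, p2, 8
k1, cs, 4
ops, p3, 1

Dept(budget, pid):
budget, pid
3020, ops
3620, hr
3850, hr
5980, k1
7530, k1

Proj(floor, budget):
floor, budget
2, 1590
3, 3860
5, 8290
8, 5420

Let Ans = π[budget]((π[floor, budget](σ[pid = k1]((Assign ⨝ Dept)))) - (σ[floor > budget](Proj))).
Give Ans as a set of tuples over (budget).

{5980, 7530}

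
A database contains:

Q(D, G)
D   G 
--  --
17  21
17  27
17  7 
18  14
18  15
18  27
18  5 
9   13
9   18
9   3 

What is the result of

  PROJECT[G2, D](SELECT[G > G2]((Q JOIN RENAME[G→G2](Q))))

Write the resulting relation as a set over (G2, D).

ρ[G→G2]: schema becomes (D, G2); tuples unchanged.
Joining Q and RENAME[G→G2](Q) on D yields {(17, 21, 21), (17, 21, 27), (17, 21, 7), (17, 27, 21), (17, 27, 27), (17, 27, 7), (17, 7, 21), (17, 7, 27), (17, 7, 7), (18, 14, 14), (18, 14, 15), (18, 14, 27), (18, 14, 5), (18, 15, 14), (18, 15, 15), (18, 15, 27), (18, 15, 5), (18, 27, 14), (18, 27, 15), (18, 27, 27), (18, 27, 5), (18, 5, 14), (18, 5, 15), (18, 5, 27), (18, 5, 5), (9, 13, 13), (9, 13, 18), (9, 13, 3), (9, 18, 13), (9, 18, 18), (9, 18, 3), (9, 3, 13), (9, 3, 18), (9, 3, 3)}.
Apply σ_{G > G2}; surviving tuples: {(17, 21, 7), (17, 27, 21), (17, 27, 7), (18, 14, 5), (18, 15, 14), (18, 15, 5), (18, 27, 14), (18, 27, 15), (18, 27, 5), (9, 13, 3), (9, 18, 13), (9, 18, 3)}
Projecting to G2, D (5 duplicate(s) eliminated): {(13, 9), (14, 18), (15, 18), (21, 17), (3, 9), (5, 18), (7, 17)}

{(13, 9), (14, 18), (15, 18), (21, 17), (3, 9), (5, 18), (7, 17)}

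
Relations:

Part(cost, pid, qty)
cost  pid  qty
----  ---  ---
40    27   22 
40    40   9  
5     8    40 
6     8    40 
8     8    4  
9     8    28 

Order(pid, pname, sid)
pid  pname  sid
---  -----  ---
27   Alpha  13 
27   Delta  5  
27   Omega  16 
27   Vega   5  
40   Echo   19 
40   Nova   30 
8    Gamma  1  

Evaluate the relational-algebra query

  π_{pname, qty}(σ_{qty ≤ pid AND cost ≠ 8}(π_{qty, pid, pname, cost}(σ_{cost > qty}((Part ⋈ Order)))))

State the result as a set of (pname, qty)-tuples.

{(Alpha, 22), (Delta, 22), (Echo, 9), (Nova, 9), (Omega, 22), (Vega, 22)}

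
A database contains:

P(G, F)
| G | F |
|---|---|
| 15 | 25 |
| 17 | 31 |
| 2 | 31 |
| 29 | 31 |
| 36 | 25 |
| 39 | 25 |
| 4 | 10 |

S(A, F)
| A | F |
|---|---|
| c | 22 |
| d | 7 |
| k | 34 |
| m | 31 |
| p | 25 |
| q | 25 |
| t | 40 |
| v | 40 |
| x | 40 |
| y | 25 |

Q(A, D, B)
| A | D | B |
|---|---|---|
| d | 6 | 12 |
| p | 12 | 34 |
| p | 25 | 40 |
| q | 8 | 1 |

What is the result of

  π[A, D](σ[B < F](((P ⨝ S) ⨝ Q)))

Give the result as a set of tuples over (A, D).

Joining P and S on F yields {(15, 25, p), (15, 25, q), (15, 25, y), (17, 31, m), (2, 31, m), (29, 31, m), (36, 25, p), (36, 25, q), (36, 25, y), (39, 25, p), (39, 25, q), (39, 25, y)}.
Joining (P ⨝ S) and Q on A yields {(15, 25, p, 12, 34), (15, 25, p, 25, 40), (15, 25, q, 8, 1), (36, 25, p, 12, 34), (36, 25, p, 25, 40), (36, 25, q, 8, 1), (39, 25, p, 12, 34), (39, 25, p, 25, 40), (39, 25, q, 8, 1)}.
σ[B < F]: keep tuples satisfying B < F → {(15, 25, q, 8, 1), (36, 25, q, 8, 1), (39, 25, q, 8, 1)}
Keep only column(s) A, D (2 duplicate(s) eliminated): {(q, 8)}

{(q, 8)}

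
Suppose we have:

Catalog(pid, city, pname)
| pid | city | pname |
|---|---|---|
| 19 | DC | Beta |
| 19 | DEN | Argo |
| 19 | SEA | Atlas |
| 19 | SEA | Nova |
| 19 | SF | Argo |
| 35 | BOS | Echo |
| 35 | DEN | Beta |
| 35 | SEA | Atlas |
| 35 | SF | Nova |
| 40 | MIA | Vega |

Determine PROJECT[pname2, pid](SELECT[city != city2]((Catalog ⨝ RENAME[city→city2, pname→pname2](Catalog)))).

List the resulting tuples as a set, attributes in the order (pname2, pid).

{(Argo, 19), (Atlas, 19), (Atlas, 35), (Beta, 19), (Beta, 35), (Echo, 35), (Nova, 19), (Nova, 35)}

ρ[city→city2, pname→pname2]: schema becomes (pid, city2, pname2); tuples unchanged.
Joining Catalog and RENAME[city→city2, pname→pname2](Catalog) on pid yields {(19, DC, Beta, DC, Beta), (19, DC, Beta, DEN, Argo), (19, DC, Beta, SEA, Atlas), (19, DC, Beta, SEA, Nova), (19, DC, Beta, SF, Argo), (19, DEN, Argo, DC, Beta), (19, DEN, Argo, DEN, Argo), (19, DEN, Argo, SEA, Atlas), (19, DEN, Argo, SEA, Nova), (19, DEN, Argo, SF, Argo), (19, SEA, Atlas, DC, Beta), (19, SEA, Atlas, DEN, Argo), (19, SEA, Atlas, SEA, Atlas), (19, SEA, Atlas, SEA, Nova), (19, SEA, Atlas, SF, Argo), (19, SEA, Nova, DC, Beta), (19, SEA, Nova, DEN, Argo), (19, SEA, Nova, SEA, Atlas), (19, SEA, Nova, SEA, Nova), (19, SEA, Nova, SF, Argo), (19, SF, Argo, DC, Beta), (19, SF, Argo, DEN, Argo), (19, SF, Argo, SEA, Atlas), (19, SF, Argo, SEA, Nova), (19, SF, Argo, SF, Argo), (35, BOS, Echo, BOS, Echo), (35, BOS, Echo, DEN, Beta), (35, BOS, Echo, SEA, Atlas), (35, BOS, Echo, SF, Nova), (35, DEN, Beta, BOS, Echo), (35, DEN, Beta, DEN, Beta), (35, DEN, Beta, SEA, Atlas), (35, DEN, Beta, SF, Nova), (35, SEA, Atlas, BOS, Echo), (35, SEA, Atlas, DEN, Beta), (35, SEA, Atlas, SEA, Atlas), (35, SEA, Atlas, SF, Nova), (35, SF, Nova, BOS, Echo), (35, SF, Nova, DEN, Beta), (35, SF, Nova, SEA, Atlas), (35, SF, Nova, SF, Nova), (40, MIA, Vega, MIA, Vega)}.
Selection city != city2: {(19, DC, Beta, DEN, Argo), (19, DC, Beta, SEA, Atlas), (19, DC, Beta, SEA, Nova), (19, DC, Beta, SF, Argo), (19, DEN, Argo, DC, Beta), (19, DEN, Argo, SEA, Atlas), (19, DEN, Argo, SEA, Nova), (19, DEN, Argo, SF, Argo), (19, SEA, Atlas, DC, Beta), (19, SEA, Atlas, DEN, Argo), (19, SEA, Atlas, SF, Argo), (19, SEA, Nova, DC, Beta), (19, SEA, Nova, DEN, Argo), (19, SEA, Nova, SF, Argo), (19, SF, Argo, DC, Beta), (19, SF, Argo, DEN, Argo), (19, SF, Argo, SEA, Atlas), (19, SF, Argo, SEA, Nova), (35, BOS, Echo, DEN, Beta), (35, BOS, Echo, SEA, Atlas), (35, BOS, Echo, SF, Nova), (35, DEN, Beta, BOS, Echo), (35, DEN, Beta, SEA, Atlas), (35, DEN, Beta, SF, Nova), (35, SEA, Atlas, BOS, Echo), (35, SEA, Atlas, DEN, Beta), (35, SEA, Atlas, SF, Nova), (35, SF, Nova, BOS, Echo), (35, SF, Nova, DEN, Beta), (35, SF, Nova, SEA, Atlas)}
Projecting to pname2, pid (22 duplicate(s) eliminated): {(Argo, 19), (Atlas, 19), (Atlas, 35), (Beta, 19), (Beta, 35), (Echo, 35), (Nova, 19), (Nova, 35)}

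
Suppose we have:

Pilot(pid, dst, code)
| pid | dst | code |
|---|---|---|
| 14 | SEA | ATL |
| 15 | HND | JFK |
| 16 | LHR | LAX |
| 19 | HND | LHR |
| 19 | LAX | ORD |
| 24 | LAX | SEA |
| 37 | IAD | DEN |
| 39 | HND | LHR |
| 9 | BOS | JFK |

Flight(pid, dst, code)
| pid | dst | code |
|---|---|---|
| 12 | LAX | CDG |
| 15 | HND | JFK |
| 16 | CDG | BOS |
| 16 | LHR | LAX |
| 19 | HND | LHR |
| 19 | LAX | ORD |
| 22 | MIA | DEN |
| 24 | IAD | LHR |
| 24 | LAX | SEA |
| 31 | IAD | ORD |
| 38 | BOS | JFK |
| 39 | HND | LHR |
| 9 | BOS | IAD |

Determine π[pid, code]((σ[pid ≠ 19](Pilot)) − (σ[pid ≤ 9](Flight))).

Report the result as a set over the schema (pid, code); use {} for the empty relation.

{(14, ATL), (15, JFK), (16, LAX), (24, SEA), (37, DEN), (39, LHR), (9, JFK)}

σ[pid ≠ 19]: keep tuples satisfying pid ≠ 19 → {(14, SEA, ATL), (15, HND, JFK), (16, LHR, LAX), (24, LAX, SEA), (37, IAD, DEN), (39, HND, LHR), (9, BOS, JFK)}
σ[pid ≤ 9]: keep tuples satisfying pid ≤ 9 → {(9, BOS, IAD)}
Difference: {(14, SEA, ATL), (15, HND, JFK), (16, LHR, LAX), (24, LAX, SEA), (37, IAD, DEN), (39, HND, LHR), (9, BOS, JFK)} with {(9, BOS, IAD)} → {(14, SEA, ATL), (15, HND, JFK), (16, LHR, LAX), (24, LAX, SEA), (37, IAD, DEN), (39, HND, LHR), (9, BOS, JFK)}
π[pid, code]: project onto (pid, code) → {(14, ATL), (15, JFK), (16, LAX), (24, SEA), (37, DEN), (39, LHR), (9, JFK)}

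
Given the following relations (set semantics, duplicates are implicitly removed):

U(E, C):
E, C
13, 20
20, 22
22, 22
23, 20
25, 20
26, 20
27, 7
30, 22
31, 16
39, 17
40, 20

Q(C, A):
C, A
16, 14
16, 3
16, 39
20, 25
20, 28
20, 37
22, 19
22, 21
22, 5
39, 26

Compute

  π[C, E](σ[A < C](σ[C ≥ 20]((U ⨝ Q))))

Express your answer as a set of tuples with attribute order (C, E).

Joining U and Q on C yields {(13, 20, 25), (13, 20, 28), (13, 20, 37), (20, 22, 19), (20, 22, 21), (20, 22, 5), (22, 22, 19), (22, 22, 21), (22, 22, 5), (23, 20, 25), (23, 20, 28), (23, 20, 37), (25, 20, 25), (25, 20, 28), (25, 20, 37), (26, 20, 25), (26, 20, 28), (26, 20, 37), (30, 22, 19), (30, 22, 21), (30, 22, 5), (31, 16, 14), (31, 16, 3), (31, 16, 39), (40, 20, 25), (40, 20, 28), (40, 20, 37)}.
Apply σ_{C ≥ 20}; surviving tuples: {(13, 20, 25), (13, 20, 28), (13, 20, 37), (20, 22, 19), (20, 22, 21), (20, 22, 5), (22, 22, 19), (22, 22, 21), (22, 22, 5), (23, 20, 25), (23, 20, 28), (23, 20, 37), (25, 20, 25), (25, 20, 28), (25, 20, 37), (26, 20, 25), (26, 20, 28), (26, 20, 37), (30, 22, 19), (30, 22, 21), (30, 22, 5), (40, 20, 25), (40, 20, 28), (40, 20, 37)}
Apply σ_{A < C}; surviving tuples: {(20, 22, 19), (20, 22, 21), (20, 22, 5), (22, 22, 19), (22, 22, 21), (22, 22, 5), (30, 22, 19), (30, 22, 21), (30, 22, 5)}
π[C, E]: project onto (C, E) (6 duplicate(s) eliminated) → {(22, 20), (22, 22), (22, 30)}

{(22, 20), (22, 22), (22, 30)}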